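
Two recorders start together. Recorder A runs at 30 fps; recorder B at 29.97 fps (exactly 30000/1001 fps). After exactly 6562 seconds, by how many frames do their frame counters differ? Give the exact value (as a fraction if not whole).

196860/1001 frames

A emits 30 × 6562 = 196860 frames; B emits 30000/1001 × 6562 = 196860000/1001.
Difference = 196860/1001 frames (≈ 196.6633); B is behind A.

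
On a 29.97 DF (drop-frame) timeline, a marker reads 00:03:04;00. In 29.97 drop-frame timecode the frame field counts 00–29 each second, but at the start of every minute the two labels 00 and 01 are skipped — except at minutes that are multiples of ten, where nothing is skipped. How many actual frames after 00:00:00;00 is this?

5514

As if non-drop at 30 labels/s: (0 × 3600 + 3 × 60 + 4) × 30 + 0 = 5520.
Minute boundaries passed: 3; those not divisible by 10: 3 − 0 = 3; dropped labels = 2 × 3 = 6.
Actual frame index = 5520 − 6 = 5514.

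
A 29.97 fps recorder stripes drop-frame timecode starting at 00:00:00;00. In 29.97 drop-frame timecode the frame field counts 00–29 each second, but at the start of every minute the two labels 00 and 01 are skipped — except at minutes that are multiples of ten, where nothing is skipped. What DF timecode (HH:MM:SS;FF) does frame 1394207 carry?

Each 10-minute DF block holds 10 × 60 × 30 − 9 × 2 = 17982 frames. 1394207 ÷ 17982 → 77 full blocks, remainder 9593.
Within the partial block the first minute is 1800 frames and each further minute 1798, so 5 further minute boundaries passed. Total skipped labels = 18 × 77 + 2 × 5 = 1396.
Non-drop label index = 1394207 + 1396 = 1395603; at 30 labels/s that is 12:55:20:03, i.e. DF 12:55:20;03.

12:55:20;03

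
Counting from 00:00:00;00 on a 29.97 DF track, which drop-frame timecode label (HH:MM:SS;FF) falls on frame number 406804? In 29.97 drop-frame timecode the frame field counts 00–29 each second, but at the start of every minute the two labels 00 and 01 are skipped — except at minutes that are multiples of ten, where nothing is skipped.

Ten DF minutes hold 17982 frames, so frame 406804 lies in block 22 (frames 395604–413585) with 11200 frames into that block.
The block's first minute is 1800 frames and the rest 1798 each; 11200 frames reaches minute 6, so 22 × 18 + 6 × 2 = 408 labels have been skipped so far.
Adding those back, label number 406804 + 408 = 407212 at 30 labels/s is 13573 s + 22 f = 3 h 46 min 13 s frame 22, i.e. 03:46:13;22.

03:46:13;22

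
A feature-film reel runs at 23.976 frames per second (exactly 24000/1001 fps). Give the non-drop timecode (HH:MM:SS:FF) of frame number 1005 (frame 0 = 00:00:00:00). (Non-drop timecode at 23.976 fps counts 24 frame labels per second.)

1005 ÷ 24 = 41 full seconds, remainder 21 frames.
41 s = 0 h 0 min 41 s.
Timecode: 00:00:41:21.

00:00:41:21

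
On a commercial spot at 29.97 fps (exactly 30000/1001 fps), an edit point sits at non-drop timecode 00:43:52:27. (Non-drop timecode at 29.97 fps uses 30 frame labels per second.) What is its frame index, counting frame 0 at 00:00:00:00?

78987

Total seconds to the label: (0 × 3600 + 43 × 60 + 52) = 2632.
Frame index = 2632 × 30 + 27 = 78987.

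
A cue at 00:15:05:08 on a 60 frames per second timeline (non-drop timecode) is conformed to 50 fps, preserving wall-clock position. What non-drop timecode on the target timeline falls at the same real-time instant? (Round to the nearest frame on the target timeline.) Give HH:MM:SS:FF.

00:15:05:07

Source frame index: (0×3600 + 15×60 + 5) × 60 + 8 = 54308.
Real time: 54308 / (60) = 13577/15 s.
Target frame: (13577/15) × (50) = 135770/3 ≈ 45256.667 → 45257.
At 50 labels/s: frame 45257 → 00:15:05:07.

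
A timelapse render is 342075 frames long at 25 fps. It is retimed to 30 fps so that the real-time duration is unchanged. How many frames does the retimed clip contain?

410490 frames

Target frames = source frames × (target rate / source rate) = 342075 × (30)/(25) = 342075 × 6/5 = 410490.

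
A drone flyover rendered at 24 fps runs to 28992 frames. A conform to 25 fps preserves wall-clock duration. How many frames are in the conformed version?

30200 frames

Target frames = source frames × (target rate / source rate) = 28992 × (25)/(24) = 28992 × 25/24 = 30200.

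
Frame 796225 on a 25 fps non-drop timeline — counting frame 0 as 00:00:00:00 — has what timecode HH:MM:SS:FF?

08:50:49:00

796225 ÷ 25 = 31849 full seconds, remainder 0 frames.
31849 s = 8 h 50 min 49 s.
Timecode: 08:50:49:00.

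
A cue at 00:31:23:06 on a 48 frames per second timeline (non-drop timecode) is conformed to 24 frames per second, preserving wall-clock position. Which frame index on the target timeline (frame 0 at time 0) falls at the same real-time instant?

frame 45195

Source frame index: (0×3600 + 31×60 + 23) × 48 + 6 = 90390.
Real time: 90390 / (48) = 15065/8 s.
Target frame: (15065/8) × (24) = 45195.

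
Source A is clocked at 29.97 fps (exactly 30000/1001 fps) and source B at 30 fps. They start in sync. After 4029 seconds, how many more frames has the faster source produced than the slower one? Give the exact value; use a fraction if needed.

120870/1001 frames

A emits 30000/1001 × 4029 = 120870000/1001 frames; B emits 30 × 4029 = 120870.
Difference = 120870/1001 frames (≈ 120.7493); B is ahead of A.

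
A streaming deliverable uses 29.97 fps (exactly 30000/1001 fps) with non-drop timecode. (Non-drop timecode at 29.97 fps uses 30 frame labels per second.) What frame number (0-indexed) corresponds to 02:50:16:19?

306499

Total seconds to the label: (2 × 3600 + 50 × 60 + 16) = 10216.
Frame index = 10216 × 30 + 19 = 306499.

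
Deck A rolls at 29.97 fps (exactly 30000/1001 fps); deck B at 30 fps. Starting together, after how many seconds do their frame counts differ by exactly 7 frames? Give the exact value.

The gap grows by |30 − 30000/1001| = 30/1001 frames per second.
Time for a 7-frame gap: 7 ÷ (30/1001) = 7007/30 s.

7007/30 seconds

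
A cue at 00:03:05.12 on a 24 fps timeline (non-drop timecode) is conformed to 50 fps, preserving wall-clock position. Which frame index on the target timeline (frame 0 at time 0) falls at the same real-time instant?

frame 9275

Source frame index: (0×3600 + 3×60 + 5) × 24 + 12 = 4452.
Real time: 4452 / (24) = 371/2 s.
Target frame: (371/2) × (50) = 9275.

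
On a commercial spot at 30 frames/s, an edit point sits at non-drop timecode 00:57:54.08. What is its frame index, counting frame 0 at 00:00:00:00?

frame 104228

Total seconds to the label: (0 × 3600 + 57 × 60 + 54) = 3474.
Frame index = 3474 × 30 + 8 = 104228.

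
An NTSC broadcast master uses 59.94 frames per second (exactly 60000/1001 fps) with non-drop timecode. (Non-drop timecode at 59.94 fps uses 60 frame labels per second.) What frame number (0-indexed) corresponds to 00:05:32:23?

Total seconds to the label: (0 × 3600 + 5 × 60 + 32) = 332.
Frame index = 332 × 60 + 23 = 19943.

19943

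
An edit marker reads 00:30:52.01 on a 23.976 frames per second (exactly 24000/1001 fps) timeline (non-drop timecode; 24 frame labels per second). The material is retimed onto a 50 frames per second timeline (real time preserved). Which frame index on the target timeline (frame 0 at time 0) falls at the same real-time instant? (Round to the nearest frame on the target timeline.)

Source frame index: (0×3600 + 30×60 + 52) × 24 + 1 = 44449.
Real time: 44449 / (24000/1001) = 44493449/24000 s.
Target frame: (44493449/24000) × (50) = 44493449/480 ≈ 92694.685 → 92695.

frame 92695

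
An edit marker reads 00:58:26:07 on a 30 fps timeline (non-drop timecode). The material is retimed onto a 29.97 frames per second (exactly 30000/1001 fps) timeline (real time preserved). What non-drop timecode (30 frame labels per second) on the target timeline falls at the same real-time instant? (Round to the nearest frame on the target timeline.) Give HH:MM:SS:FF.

00:58:22:22

Source frame index: (0×3600 + 58×60 + 26) × 30 + 7 = 105187.
Real time: 105187 / (30) = 105187/30 s.
Target frame: (105187/30) × (30000/1001) = 105187000/1001 ≈ 105081.918 → 105082.
At 30 labels/s: frame 105082 → 00:58:22:22.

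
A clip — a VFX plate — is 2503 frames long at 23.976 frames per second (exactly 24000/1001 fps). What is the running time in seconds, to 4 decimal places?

104.3960 seconds

Running time = 2503 × 1001/24000 = 2505503/24000 s ≈ 104.3960 s.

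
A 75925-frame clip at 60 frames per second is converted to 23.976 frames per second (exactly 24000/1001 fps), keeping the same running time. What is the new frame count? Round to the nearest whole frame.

30340 frames

Frames at target rate = 75925 × (24000/1001) / (60) = 30370000/1001 ≈ 30339.660.
Nearest whole frame: 30340.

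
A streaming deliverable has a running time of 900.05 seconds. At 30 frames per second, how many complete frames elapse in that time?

Frames = 900.05 × 30 = 54003/2 ≈ 27001.5000.
Complete frames: 27001.

27001 frames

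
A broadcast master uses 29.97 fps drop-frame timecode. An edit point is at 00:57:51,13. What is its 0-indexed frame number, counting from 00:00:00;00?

104039

As if non-drop at 30 labels/s: (0 × 3600 + 57 × 60 + 51) × 30 + 13 = 104143.
Minute boundaries passed: 57; those not divisible by 10: 57 − 5 = 52; dropped labels = 2 × 52 = 104.
Actual frame index = 104143 − 104 = 104039.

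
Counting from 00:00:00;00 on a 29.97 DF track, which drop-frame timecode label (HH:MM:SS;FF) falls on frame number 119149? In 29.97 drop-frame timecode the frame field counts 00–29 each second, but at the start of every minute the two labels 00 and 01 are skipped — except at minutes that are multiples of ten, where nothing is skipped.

Ten DF minutes hold 17982 frames, so frame 119149 lies in block 6 (frames 107892–125873) with 11257 frames into that block.
The block's first minute is 1800 frames and the rest 1798 each; 11257 frames reaches minute 6, so 6 × 18 + 6 × 2 = 120 labels have been skipped so far.
Adding those back, label number 119149 + 120 = 119269 at 30 labels/s is 3975 s + 19 f = 1 h 6 min 15 s frame 19, i.e. 01:06:15;19.

01:06:15;19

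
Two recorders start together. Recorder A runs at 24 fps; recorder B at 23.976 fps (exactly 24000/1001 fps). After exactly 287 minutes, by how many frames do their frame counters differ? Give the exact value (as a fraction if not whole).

59040/143 frames

287 min = 17220 s.
A emits 24 × 17220 = 413280 frames; B emits 24000/1001 × 17220 = 59040000/143.
Difference = 59040/143 frames (≈ 412.8671); B is behind A.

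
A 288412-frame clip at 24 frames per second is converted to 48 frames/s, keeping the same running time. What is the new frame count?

Target frames = source frames × (target rate / source rate) = 288412 × (48)/(24) = 288412 × 2 = 576824.

576824 frames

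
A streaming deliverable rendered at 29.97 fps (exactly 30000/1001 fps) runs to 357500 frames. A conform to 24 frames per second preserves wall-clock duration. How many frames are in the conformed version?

Target frames = source frames × (target rate / source rate) = 357500 × (24)/(30000/1001) = 357500 × 1001/1250 = 286286.

286286 frames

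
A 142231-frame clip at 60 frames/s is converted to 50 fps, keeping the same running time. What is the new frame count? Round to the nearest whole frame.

Frames at target rate = 142231 × (50) / (60) = 711155/6 ≈ 118525.833.
Nearest whole frame: 118526.

118526 frames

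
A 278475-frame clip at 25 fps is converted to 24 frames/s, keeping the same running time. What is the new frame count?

267336 frames

Target frames = source frames × (target rate / source rate) = 278475 × (24)/(25) = 278475 × 24/25 = 267336.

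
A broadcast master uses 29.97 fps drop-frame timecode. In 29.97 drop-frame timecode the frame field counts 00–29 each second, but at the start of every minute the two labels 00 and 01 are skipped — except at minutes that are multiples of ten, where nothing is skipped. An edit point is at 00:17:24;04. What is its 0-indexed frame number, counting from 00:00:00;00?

Complete 10-minute blocks: 1, each 17982 frames → 17982.
Remaining 7 whole minutes in the current block: 1800 + 6 × 1798 = 12588 frames.
Within the current minute: 24 × 30 + 4 − 2 = 722 (labels ;00/;01 skipped at this minute). Total = 17982 + 12588 + 722 = 31292.

31292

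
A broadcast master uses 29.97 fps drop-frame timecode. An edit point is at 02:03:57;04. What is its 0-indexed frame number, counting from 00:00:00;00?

Complete 10-minute blocks: 12, each 17982 frames → 215784.
Remaining 3 whole minutes in the current block: 1800 + 2 × 1798 = 5396 frames.
Within the current minute: 57 × 30 + 4 − 2 = 1712 (labels ;00/;01 skipped at this minute). Total = 215784 + 5396 + 1712 = 222892.

222892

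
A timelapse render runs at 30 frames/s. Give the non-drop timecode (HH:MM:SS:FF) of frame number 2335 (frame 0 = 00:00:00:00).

00:01:17:25

2335 ÷ 30 = 77 full seconds, remainder 25 frames.
77 s = 0 h 1 min 17 s.
Timecode: 00:01:17:25.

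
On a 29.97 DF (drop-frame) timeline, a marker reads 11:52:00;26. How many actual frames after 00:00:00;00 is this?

Complete 10-minute blocks: 71, each 17982 frames → 1276722.
Remaining 2 whole minutes in the current block: 1800 + 1 × 1798 = 3598 frames.
Within the current minute: 0 × 30 + 26 − 2 = 24 (labels ;00/;01 skipped at this minute). Total = 1276722 + 3598 + 24 = 1280344.

1280344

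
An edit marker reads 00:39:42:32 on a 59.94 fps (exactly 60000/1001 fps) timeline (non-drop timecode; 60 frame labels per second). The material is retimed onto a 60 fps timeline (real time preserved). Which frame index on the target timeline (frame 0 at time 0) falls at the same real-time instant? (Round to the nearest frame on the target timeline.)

Source frame index: (0×3600 + 39×60 + 42) × 60 + 32 = 142952.
Real time: 142952 / (60000/1001) = 17886869/7500 s.
Target frame: (17886869/7500) × (60) = 17886869/125 ≈ 143094.952 → 143095.

frame 143095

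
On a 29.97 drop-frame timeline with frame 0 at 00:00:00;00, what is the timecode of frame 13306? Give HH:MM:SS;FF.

Each 10-minute DF block holds 10 × 60 × 30 − 9 × 2 = 17982 frames. 13306 ÷ 17982 → 0 full blocks, remainder 13306.
Within the partial block the first minute is 1800 frames and each further minute 1798, so 7 further minute boundaries passed. Total skipped labels = 18 × 0 + 2 × 7 = 14.
Non-drop label index = 13306 + 14 = 13320; at 30 labels/s that is 00:07:24:00, i.e. DF 00:07:24;00.

00:07:24;00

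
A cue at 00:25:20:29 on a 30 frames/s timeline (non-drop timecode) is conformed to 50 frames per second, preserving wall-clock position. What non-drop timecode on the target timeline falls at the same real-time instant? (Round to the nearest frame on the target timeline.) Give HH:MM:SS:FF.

00:25:20:48

Source frame index: (0×3600 + 25×60 + 20) × 30 + 29 = 45629.
Real time: 45629 / (30) = 45629/30 s.
Target frame: (45629/30) × (50) = 228145/3 ≈ 76048.333 → 76048.
At 50 labels/s: frame 76048 → 00:25:20:48.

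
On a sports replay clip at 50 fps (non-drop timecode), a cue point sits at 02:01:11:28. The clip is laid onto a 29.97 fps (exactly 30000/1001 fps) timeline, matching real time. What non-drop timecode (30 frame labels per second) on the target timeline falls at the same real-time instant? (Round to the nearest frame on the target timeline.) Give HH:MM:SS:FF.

Source frame index: (2×3600 + 1×60 + 11) × 50 + 28 = 363578.
Real time: 363578 / (50) = 181789/25 s.
Target frame: (181789/25) × (30000/1001) = 218146800/1001 ≈ 217928.871 → 217929.
At 30 labels/s: frame 217929 → 02:01:04:09.

02:01:04:09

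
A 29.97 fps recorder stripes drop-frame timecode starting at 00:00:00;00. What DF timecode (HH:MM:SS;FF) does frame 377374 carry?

03:29:51;22

Ten DF minutes hold 17982 frames, so frame 377374 lies in block 20 (frames 359640–377621) with 17734 frames into that block.
The block's first minute is 1800 frames and the rest 1798 each; 17734 frames reaches minute 9, so 20 × 18 + 9 × 2 = 378 labels have been skipped so far.
Adding those back, label number 377374 + 378 = 377752 at 30 labels/s is 12591 s + 22 f = 3 h 29 min 51 s frame 22, i.e. 03:29:51;22.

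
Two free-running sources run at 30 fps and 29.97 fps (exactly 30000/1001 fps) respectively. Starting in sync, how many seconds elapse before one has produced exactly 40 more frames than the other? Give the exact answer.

The gap grows by |30000/1001 − 30| = 30/1001 frames per second.
Time for a 40-frame gap: 40 ÷ (30/1001) = 4004/3 s.

4004/3 seconds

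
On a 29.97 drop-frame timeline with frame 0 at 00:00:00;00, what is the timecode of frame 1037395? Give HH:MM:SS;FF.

09:36:54;13

Ten DF minutes hold 17982 frames, so frame 1037395 lies in block 57 (frames 1024974–1042955) with 12421 frames into that block.
The block's first minute is 1800 frames and the rest 1798 each; 12421 frames reaches minute 6, so 57 × 18 + 6 × 2 = 1038 labels have been skipped so far.
Adding those back, label number 1037395 + 1038 = 1038433 at 30 labels/s is 34614 s + 13 f = 9 h 36 min 54 s frame 13, i.e. 09:36:54;13.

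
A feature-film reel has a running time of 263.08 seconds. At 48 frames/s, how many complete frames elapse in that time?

Frames = 263.08 × 48 = 315696/25 ≈ 12627.8400.
Complete frames: 12627.

12627 frames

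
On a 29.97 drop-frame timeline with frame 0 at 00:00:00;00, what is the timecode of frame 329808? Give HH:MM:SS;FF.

03:03:24;18

Ten DF minutes hold 17982 frames, so frame 329808 lies in block 18 (frames 323676–341657) with 6132 frames into that block.
The block's first minute is 1800 frames and the rest 1798 each; 6132 frames reaches minute 3, so 18 × 18 + 3 × 2 = 330 labels have been skipped so far.
Adding those back, label number 329808 + 330 = 330138 at 30 labels/s is 11004 s + 18 f = 3 h 3 min 24 s frame 18, i.e. 03:03:24;18.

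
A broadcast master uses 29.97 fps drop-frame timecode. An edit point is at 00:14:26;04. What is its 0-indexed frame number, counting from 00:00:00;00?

Complete 10-minute blocks: 1, each 17982 frames → 17982.
Remaining 4 whole minutes in the current block: 1800 + 3 × 1798 = 7194 frames.
Within the current minute: 26 × 30 + 4 − 2 = 782 (labels ;00/;01 skipped at this minute). Total = 17982 + 7194 + 782 = 25958.

25958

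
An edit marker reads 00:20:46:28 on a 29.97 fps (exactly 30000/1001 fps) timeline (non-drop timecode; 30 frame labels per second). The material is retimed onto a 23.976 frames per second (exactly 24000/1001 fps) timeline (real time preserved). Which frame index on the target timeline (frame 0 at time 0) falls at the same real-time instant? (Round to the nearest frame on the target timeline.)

Source frame index: (0×3600 + 20×60 + 46) × 30 + 28 = 37408.
Real time: 37408 / (30000/1001) = 2340338/1875 s.
Target frame: (2340338/1875) × (24000/1001) = 149632/5 ≈ 29926.400 → 29926.

frame 29926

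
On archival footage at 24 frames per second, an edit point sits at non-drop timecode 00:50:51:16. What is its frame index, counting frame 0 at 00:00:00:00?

frame 73240

Total seconds to the label: (0 × 3600 + 50 × 60 + 51) = 3051.
Frame index = 3051 × 24 + 16 = 73240.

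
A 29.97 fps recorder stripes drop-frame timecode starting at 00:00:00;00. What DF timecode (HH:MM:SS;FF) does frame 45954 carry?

00:25:33;10

Each 10-minute DF block holds 10 × 60 × 30 − 9 × 2 = 17982 frames. 45954 ÷ 17982 → 2 full blocks, remainder 9990.
Within the partial block the first minute is 1800 frames and each further minute 1798, so 5 further minute boundaries passed. Total skipped labels = 18 × 2 + 2 × 5 = 46.
Non-drop label index = 45954 + 46 = 46000; at 30 labels/s that is 00:25:33:10, i.e. DF 00:25:33;10.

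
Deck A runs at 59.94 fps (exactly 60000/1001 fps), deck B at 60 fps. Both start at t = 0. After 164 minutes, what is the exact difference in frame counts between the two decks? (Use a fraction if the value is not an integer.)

164 min = 9840 s.
A emits 60000/1001 × 9840 = 590400000/1001 frames; B emits 60 × 9840 = 590400.
Difference = 590400/1001 frames (≈ 589.8102); B is ahead of A.

590400/1001 frames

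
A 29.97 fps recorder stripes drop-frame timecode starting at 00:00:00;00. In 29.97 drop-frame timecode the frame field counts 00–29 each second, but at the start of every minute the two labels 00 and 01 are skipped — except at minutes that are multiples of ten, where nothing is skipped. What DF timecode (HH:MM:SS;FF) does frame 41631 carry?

00:23:09;03

Ten DF minutes hold 17982 frames, so frame 41631 lies in block 2 (frames 35964–53945) with 5667 frames into that block.
The block's first minute is 1800 frames and the rest 1798 each; 5667 frames reaches minute 3, so 2 × 18 + 3 × 2 = 42 labels have been skipped so far.
Adding those back, label number 41631 + 42 = 41673 at 30 labels/s is 1389 s + 3 f = 0 h 23 min 9 s frame 3, i.e. 00:23:09;03.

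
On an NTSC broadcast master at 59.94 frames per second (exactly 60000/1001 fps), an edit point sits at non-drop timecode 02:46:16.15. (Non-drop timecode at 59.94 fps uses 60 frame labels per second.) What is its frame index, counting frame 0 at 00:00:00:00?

Total seconds to the label: (2 × 3600 + 46 × 60 + 16) = 9976.
Frame index = 9976 × 60 + 15 = 598575.

598575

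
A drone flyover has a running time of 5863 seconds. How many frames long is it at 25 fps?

146575 frames

Frames = 5863 × 25 = 146575.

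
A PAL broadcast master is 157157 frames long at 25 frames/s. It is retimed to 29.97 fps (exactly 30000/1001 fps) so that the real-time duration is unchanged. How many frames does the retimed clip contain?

188400 frames

Target frames = source frames × (target rate / source rate) = 157157 × (30000/1001)/(25) = 157157 × 1200/1001 = 188400.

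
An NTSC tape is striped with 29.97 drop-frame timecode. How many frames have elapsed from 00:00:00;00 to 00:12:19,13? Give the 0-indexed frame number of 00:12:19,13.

22161

Complete 10-minute blocks: 1, each 17982 frames → 17982.
Remaining 2 whole minutes in the current block: 1800 + 1 × 1798 = 3598 frames.
Within the current minute: 19 × 30 + 13 − 2 = 581 (labels ;00/;01 skipped at this minute). Total = 17982 + 3598 + 581 = 22161.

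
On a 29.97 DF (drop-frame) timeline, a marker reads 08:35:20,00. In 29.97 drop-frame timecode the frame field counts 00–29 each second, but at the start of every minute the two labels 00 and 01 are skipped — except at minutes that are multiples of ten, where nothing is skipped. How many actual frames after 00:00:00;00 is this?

As if non-drop at 30 labels/s: (8 × 3600 + 35 × 60 + 20) × 30 + 0 = 927600.
Minute boundaries passed: 515; those not divisible by 10: 515 − 51 = 464; dropped labels = 2 × 464 = 928.
Actual frame index = 927600 − 928 = 926672.

926672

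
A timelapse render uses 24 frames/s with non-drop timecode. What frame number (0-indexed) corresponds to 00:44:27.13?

64021

Total seconds to the label: (0 × 3600 + 44 × 60 + 27) = 2667.
Frame index = 2667 × 24 + 13 = 64021.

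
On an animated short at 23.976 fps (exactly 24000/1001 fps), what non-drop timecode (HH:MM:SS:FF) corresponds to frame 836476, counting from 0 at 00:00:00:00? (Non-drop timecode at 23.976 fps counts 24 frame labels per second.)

836476 ÷ 24 = 34853 full seconds, remainder 4 frames.
34853 s = 9 h 40 min 53 s.
Timecode: 09:40:53:04.

09:40:53:04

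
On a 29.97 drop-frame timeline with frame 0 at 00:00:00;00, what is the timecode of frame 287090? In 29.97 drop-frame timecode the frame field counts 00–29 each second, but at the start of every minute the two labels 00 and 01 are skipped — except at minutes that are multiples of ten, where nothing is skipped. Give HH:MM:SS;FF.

02:39:39;08

Each 10-minute DF block holds 10 × 60 × 30 − 9 × 2 = 17982 frames. 287090 ÷ 17982 → 15 full blocks, remainder 17360.
Within the partial block the first minute is 1800 frames and each further minute 1798, so 9 further minute boundaries passed. Total skipped labels = 18 × 15 + 2 × 9 = 288.
Non-drop label index = 287090 + 288 = 287378; at 30 labels/s that is 02:39:39:08, i.e. DF 02:39:39;08.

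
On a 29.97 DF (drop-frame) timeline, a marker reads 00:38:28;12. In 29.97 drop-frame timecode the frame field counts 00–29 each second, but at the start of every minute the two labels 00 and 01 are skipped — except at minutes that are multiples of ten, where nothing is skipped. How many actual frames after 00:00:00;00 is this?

69182

Complete 10-minute blocks: 3, each 17982 frames → 53946.
Remaining 8 whole minutes in the current block: 1800 + 7 × 1798 = 14386 frames.
Within the current minute: 28 × 30 + 12 − 2 = 850 (labels ;00/;01 skipped at this minute). Total = 53946 + 14386 + 850 = 69182.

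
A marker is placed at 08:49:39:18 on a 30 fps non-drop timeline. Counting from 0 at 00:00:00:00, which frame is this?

Total seconds to the label: (8 × 3600 + 49 × 60 + 39) = 31779.
Frame index = 31779 × 30 + 18 = 953388.

frame 953388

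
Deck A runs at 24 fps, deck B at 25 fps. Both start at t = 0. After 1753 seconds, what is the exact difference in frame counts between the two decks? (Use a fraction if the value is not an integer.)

1753 frames

A emits 24 × 1753 = 42072 frames; B emits 25 × 1753 = 43825.
Difference = 1753 frames; B is ahead of A.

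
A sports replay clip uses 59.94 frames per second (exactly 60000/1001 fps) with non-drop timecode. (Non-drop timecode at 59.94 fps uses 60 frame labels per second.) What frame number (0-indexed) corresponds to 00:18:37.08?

frame 67028

Total seconds to the label: (0 × 3600 + 18 × 60 + 37) = 1117.
Frame index = 1117 × 60 + 8 = 67028.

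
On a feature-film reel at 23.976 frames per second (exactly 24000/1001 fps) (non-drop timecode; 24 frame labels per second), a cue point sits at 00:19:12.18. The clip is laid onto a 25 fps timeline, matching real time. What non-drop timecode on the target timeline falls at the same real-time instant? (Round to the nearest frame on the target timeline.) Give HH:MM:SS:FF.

Source frame index: (0×3600 + 19×60 + 12) × 24 + 18 = 27666.
Real time: 27666 / (24000/1001) = 4615611/4000 s.
Target frame: (4615611/4000) × (25) = 4615611/160 ≈ 28847.569 → 28848.
At 25 labels/s: frame 28848 → 00:19:13:23.

00:19:13:23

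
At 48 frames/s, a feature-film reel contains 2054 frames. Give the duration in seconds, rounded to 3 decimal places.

Running time = 2054 × 1/48 = 1027/24 s ≈ 42.792 s.

42.792 seconds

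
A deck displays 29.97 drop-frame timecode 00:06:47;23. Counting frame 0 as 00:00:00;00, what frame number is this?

Complete 10-minute blocks: 0, each 17982 frames → 0.
Remaining 6 whole minutes in the current block: 1800 + 5 × 1798 = 10790 frames.
Within the current minute: 47 × 30 + 23 − 2 = 1431 (labels ;00/;01 skipped at this minute). Total = 0 + 10790 + 1431 = 12221.

12221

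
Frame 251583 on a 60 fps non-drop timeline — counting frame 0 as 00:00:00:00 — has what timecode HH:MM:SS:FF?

251583 ÷ 60 = 4193 full seconds, remainder 3 frames.
4193 s = 1 h 9 min 53 s.
Timecode: 01:09:53:03.

01:09:53:03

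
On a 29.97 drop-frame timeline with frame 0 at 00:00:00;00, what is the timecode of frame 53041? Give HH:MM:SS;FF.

00:29:29;25

Each 10-minute DF block holds 10 × 60 × 30 − 9 × 2 = 17982 frames. 53041 ÷ 17982 → 2 full blocks, remainder 17077.
Within the partial block the first minute is 1800 frames and each further minute 1798, so 9 further minute boundaries passed. Total skipped labels = 18 × 2 + 2 × 9 = 54.
Non-drop label index = 53041 + 54 = 53095; at 30 labels/s that is 00:29:29:25, i.e. DF 00:29:29;25.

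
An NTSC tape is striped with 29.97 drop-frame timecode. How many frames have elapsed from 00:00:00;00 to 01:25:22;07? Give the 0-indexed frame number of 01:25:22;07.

Complete 10-minute blocks: 8, each 17982 frames → 143856.
Remaining 5 whole minutes in the current block: 1800 + 4 × 1798 = 8992 frames.
Within the current minute: 22 × 30 + 7 − 2 = 665 (labels ;00/;01 skipped at this minute). Total = 143856 + 8992 + 665 = 153513.

153513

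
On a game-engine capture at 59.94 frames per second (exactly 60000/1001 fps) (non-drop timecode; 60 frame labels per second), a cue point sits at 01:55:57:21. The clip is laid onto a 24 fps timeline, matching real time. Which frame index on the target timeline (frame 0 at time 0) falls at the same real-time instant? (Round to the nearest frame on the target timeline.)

frame 167143

Source frame index: (1×3600 + 55×60 + 57) × 60 + 21 = 417441.
Real time: 417441 / (60000/1001) = 139286147/20000 s.
Target frame: (139286147/20000) × (24) = 417858441/2500 ≈ 167143.376 → 167143.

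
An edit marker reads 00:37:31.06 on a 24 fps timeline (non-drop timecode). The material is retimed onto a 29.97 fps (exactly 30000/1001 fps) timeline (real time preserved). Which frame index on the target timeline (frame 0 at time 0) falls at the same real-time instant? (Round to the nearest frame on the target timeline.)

frame 67470

Source frame index: (0×3600 + 37×60 + 31) × 24 + 6 = 54030.
Real time: 54030 / (24) = 9005/4 s.
Target frame: (9005/4) × (30000/1001) = 67537500/1001 ≈ 67470.030 → 67470.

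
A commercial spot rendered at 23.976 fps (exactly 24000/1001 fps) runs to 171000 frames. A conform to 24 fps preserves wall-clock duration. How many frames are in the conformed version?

171171 frames

Target frames = source frames × (target rate / source rate) = 171000 × (24)/(24000/1001) = 171000 × 1001/1000 = 171171.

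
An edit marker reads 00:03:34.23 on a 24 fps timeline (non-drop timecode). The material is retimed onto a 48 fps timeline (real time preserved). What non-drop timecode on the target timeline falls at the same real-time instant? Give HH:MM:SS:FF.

Source frame index: (0×3600 + 3×60 + 34) × 24 + 23 = 5159.
Real time: 5159 / (24) = 5159/24 s.
Target frame: (5159/24) × (48) = 10318.
At 48 labels/s: frame 10318 → 00:03:34:46.

00:03:34:46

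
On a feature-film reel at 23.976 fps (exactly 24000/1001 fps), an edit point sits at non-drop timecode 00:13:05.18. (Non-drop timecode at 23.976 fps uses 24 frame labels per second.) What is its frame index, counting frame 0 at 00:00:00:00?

18858

Total seconds to the label: (0 × 3600 + 13 × 60 + 5) = 785.
Frame index = 785 × 24 + 18 = 18858.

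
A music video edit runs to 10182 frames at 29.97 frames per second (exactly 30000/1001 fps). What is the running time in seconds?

Running time = 10182 / (30000/1001) = 339.7394 s.

339.7394 seconds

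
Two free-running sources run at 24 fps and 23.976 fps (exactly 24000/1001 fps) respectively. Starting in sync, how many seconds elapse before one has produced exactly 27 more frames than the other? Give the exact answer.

1126.125 seconds

The gap grows by |24000/1001 − 24| = 24/1001 frames per second.
Time for a 27-frame gap: 27 ÷ (24/1001) = 1126.125 s.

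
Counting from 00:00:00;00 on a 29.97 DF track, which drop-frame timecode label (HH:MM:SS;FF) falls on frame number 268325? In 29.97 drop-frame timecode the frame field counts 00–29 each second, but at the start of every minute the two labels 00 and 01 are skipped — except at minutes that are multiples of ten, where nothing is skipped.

Ten DF minutes hold 17982 frames, so frame 268325 lies in block 14 (frames 251748–269729) with 16577 frames into that block.
The block's first minute is 1800 frames and the rest 1798 each; 16577 frames reaches minute 9, so 14 × 18 + 9 × 2 = 270 labels have been skipped so far.
Adding those back, label number 268325 + 270 = 268595 at 30 labels/s is 8953 s + 5 f = 2 h 29 min 13 s frame 5, i.e. 02:29:13;05.

02:29:13;05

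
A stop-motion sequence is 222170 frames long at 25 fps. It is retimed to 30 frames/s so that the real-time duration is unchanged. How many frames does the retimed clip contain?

Target frames = source frames × (target rate / source rate) = 222170 × (30)/(25) = 222170 × 6/5 = 266604.

266604 frames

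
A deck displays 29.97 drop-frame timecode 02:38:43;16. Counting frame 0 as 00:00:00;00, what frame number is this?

Complete 10-minute blocks: 15, each 17982 frames → 269730.
Remaining 8 whole minutes in the current block: 1800 + 7 × 1798 = 14386 frames.
Within the current minute: 43 × 30 + 16 − 2 = 1304 (labels ;00/;01 skipped at this minute). Total = 269730 + 14386 + 1304 = 285420.

285420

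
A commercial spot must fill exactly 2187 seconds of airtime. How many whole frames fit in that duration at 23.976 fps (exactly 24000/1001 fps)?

52435 frames

Frames = 2187 × 24000/1001 = 52488000/1001 ≈ 52435.5644.
Complete frames: 52435.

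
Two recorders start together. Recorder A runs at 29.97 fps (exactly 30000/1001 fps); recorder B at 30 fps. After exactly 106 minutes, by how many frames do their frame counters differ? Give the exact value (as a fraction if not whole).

106 min = 6360 s.
A emits 30000/1001 × 6360 = 190800000/1001 frames; B emits 30 × 6360 = 190800.
Difference = 190800/1001 frames (≈ 190.6094); B is ahead of A.

190800/1001 frames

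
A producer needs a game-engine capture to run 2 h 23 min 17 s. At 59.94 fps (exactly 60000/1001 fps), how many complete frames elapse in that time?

2 h 23 min 17 s = 8597 s.
Frames = 8597 × 60000/1001 = 515820000/1001 ≈ 515304.6953.
Complete frames: 515304.

515304 frames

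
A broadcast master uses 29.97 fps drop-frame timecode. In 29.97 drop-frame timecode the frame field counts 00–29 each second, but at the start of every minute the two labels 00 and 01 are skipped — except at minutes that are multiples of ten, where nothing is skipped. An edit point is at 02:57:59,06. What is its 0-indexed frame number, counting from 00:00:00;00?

320056

As if non-drop at 30 labels/s: (2 × 3600 + 57 × 60 + 59) × 30 + 6 = 320376.
Minute boundaries passed: 177; those not divisible by 10: 177 − 17 = 160; dropped labels = 2 × 160 = 320.
Actual frame index = 320376 − 320 = 320056.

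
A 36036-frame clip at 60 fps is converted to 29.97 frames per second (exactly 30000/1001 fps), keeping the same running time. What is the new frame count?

Target frames = source frames × (target rate / source rate) = 36036 × (30000/1001)/(60) = 36036 × 500/1001 = 18000.

18000 frames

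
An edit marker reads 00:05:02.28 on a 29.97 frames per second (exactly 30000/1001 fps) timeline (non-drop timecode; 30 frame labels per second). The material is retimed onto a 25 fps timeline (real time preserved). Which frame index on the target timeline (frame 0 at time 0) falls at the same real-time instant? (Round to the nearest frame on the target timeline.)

Source frame index: (0×3600 + 5×60 + 2) × 30 + 28 = 9088.
Real time: 9088 / (30000/1001) = 568568/1875 s.
Target frame: (568568/1875) × (25) = 568568/75 ≈ 7580.907 → 7581.

frame 7581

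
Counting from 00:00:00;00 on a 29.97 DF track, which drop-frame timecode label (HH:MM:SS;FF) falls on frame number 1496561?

13:52:15;09

Ten DF minutes hold 17982 frames, so frame 1496561 lies in block 83 (frames 1492506–1510487) with 4055 frames into that block.
The block's first minute is 1800 frames and the rest 1798 each; 4055 frames reaches minute 2, so 83 × 18 + 2 × 2 = 1498 labels have been skipped so far.
Adding those back, label number 1496561 + 1498 = 1498059 at 30 labels/s is 49935 s + 9 f = 13 h 52 min 15 s frame 9, i.e. 13:52:15;09.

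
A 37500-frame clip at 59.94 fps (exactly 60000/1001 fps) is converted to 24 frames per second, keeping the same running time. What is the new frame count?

15015 frames

Target frames = source frames × (target rate / source rate) = 37500 × (24)/(60000/1001) = 37500 × 1001/2500 = 15015.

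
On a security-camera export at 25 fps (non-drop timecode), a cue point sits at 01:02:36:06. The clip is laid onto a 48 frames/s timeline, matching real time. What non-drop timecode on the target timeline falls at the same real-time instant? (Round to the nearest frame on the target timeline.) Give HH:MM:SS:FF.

01:02:36:12

Source frame index: (1×3600 + 2×60 + 36) × 25 + 6 = 93906.
Real time: 93906 / (25) = 93906/25 s.
Target frame: (93906/25) × (48) = 4507488/25 ≈ 180299.520 → 180300.
At 48 labels/s: frame 180300 → 01:02:36:12.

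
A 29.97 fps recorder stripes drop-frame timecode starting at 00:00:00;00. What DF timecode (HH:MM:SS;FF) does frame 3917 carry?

Each 10-minute DF block holds 10 × 60 × 30 − 9 × 2 = 17982 frames. 3917 ÷ 17982 → 0 full blocks, remainder 3917.
Within the partial block the first minute is 1800 frames and each further minute 1798, so 2 further minute boundaries passed. Total skipped labels = 18 × 0 + 2 × 2 = 4.
Non-drop label index = 3917 + 4 = 3921; at 30 labels/s that is 00:02:10:21, i.e. DF 00:02:10;21.

00:02:10;21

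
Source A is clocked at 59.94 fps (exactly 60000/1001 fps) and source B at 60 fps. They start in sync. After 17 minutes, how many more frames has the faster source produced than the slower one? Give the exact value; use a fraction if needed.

17 min = 1020 s.
A emits 60000/1001 × 1020 = 61200000/1001 frames; B emits 60 × 1020 = 61200.
Difference = 61200/1001 frames (≈ 61.1389); B is ahead of A.

61200/1001 frames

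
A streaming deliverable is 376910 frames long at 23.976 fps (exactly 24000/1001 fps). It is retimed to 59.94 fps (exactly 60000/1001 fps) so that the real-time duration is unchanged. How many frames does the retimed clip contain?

Frames at target rate = 376910 × (60000/1001) / (24000/1001) = 942275.

942275 frames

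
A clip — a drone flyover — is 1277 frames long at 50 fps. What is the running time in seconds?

Running time = 1277 / (50) = 25.54 s.

25.54 seconds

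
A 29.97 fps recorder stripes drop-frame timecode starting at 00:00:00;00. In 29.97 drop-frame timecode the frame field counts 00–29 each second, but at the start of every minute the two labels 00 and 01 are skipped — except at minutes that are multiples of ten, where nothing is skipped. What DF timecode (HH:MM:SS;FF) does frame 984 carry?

00:00:32;24

Each 10-minute DF block holds 10 × 60 × 30 − 9 × 2 = 17982 frames. 984 ÷ 17982 → 0 full blocks, remainder 984.
Within the partial block the first minute is 1800 frames and each further minute 1798, so 0 further minute boundaries passed. Total skipped labels = 18 × 0 + 2 × 0 = 0.
Non-drop label index = 984 + 0 = 984; at 30 labels/s that is 00:00:32:24, i.e. DF 00:00:32;24.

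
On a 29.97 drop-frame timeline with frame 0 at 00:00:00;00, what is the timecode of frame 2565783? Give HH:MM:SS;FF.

23:46:51;21

Each 10-minute DF block holds 10 × 60 × 30 − 9 × 2 = 17982 frames. 2565783 ÷ 17982 → 142 full blocks, remainder 12339.
Within the partial block the first minute is 1800 frames and each further minute 1798, so 6 further minute boundaries passed. Total skipped labels = 18 × 142 + 2 × 6 = 2568.
Non-drop label index = 2565783 + 2568 = 2568351; at 30 labels/s that is 23:46:51:21, i.e. DF 23:46:51;21.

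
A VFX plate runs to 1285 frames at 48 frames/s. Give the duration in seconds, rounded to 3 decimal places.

26.771 seconds

Running time = 1285 × 1/48 = 1285/48 s ≈ 26.771 s.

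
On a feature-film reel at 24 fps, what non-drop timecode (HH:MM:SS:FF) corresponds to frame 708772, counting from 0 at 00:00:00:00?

708772 ÷ 24 = 29532 full seconds, remainder 4 frames.
29532 s = 8 h 12 min 12 s.
Timecode: 08:12:12:04.

08:12:12:04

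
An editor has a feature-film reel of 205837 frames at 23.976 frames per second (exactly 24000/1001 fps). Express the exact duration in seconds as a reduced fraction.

206042837/24000 seconds

Running time = 205837 ÷ (24000/1001) = 205837 × 1001/24000 = 206042837/24000 s.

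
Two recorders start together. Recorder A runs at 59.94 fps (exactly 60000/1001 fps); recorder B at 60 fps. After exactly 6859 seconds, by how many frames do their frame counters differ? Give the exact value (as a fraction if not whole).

411540/1001 frames

A emits 60000/1001 × 6859 = 411540000/1001 frames; B emits 60 × 6859 = 411540.
Difference = 411540/1001 frames (≈ 411.1289); B is ahead of A.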